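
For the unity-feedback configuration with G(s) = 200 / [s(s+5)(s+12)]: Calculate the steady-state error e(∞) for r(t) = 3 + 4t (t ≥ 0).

G(s) has one factor of s in the denominator, so the system is type 1. Treating each term separately:
  • 3: tracked with zero error.
  • 4t: e_ss = 4/K_v with K_v=10/3 → 1.2.
Total e_ss = 1.2.

1.2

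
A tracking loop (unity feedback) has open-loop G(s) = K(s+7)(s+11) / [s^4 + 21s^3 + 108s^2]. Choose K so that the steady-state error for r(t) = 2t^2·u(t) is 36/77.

12

Factoring s^2 from the denominator leaves a polynomial with constant term 108, so the system is type 2.
K_a = lim_{s→0} s^2·G(s) = K·7·11 / 108 = (77/108)·K.
e_ss = 4/K_a = 36/77 ⇒ K_a = 77/9 ⇒ K = (77/9)/(77/108) = 12.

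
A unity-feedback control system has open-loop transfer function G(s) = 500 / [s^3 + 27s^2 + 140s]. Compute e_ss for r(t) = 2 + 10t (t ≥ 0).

Lowest-order denominator term is 140s, so the open loop has 1 pole at the origin → type 1 system. By superposition:
  • 2: tracked with zero error.
  • 10t: e_ss = 10/K_v with K_v=25/7 → 2.8.
Total e_ss = 2.8.

2.8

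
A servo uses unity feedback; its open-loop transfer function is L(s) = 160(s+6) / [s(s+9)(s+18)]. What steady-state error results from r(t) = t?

27/160

L(s) has one factor of s in the denominator, so the system is type 1.
K_v = lim_{s→0} s·L(s) = 160·6 / (9·18) = 160/27.
e_ss = 1/K_v = 1/(160/27) = 27/160.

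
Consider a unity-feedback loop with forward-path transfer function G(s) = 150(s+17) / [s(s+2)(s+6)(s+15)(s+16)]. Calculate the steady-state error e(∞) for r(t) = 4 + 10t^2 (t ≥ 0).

G(s) has one factor of s in the denominator, so the system is type 1. Taking each input component in turn:
  • 4: tracked with zero error.
  • 10t^2: a type-1 system cannot track it, e_ss → ∞.
The unbounded component dominates.

infinity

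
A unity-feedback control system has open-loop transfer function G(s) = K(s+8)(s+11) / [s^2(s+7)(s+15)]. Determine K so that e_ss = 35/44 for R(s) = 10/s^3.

Two free integrators in G(s): this is a type 2 system.
K_a = lim_{s→0} s^2·G(s) = K·8·11 / (7·15) = (88/105)·K.
e_ss = 10/K_a = 35/44 ⇒ K_a = 88/7 ⇒ K = (88/7)/(88/105) = 15.

15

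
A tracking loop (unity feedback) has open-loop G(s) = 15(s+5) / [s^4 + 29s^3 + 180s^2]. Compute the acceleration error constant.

The denominator has no term below 180s^2 — 2 poles at s=0, type 2.
K_a = lim_{s→0} s^2·G(s) = 15·5 / 180 = 5/12.

5/12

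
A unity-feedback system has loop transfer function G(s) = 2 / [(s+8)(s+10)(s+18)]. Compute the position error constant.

1/720

System type = 0 (no poles at s=0).
K_p = lim_{s→0} G(s) = 2 / (8·10·18) = 1/720.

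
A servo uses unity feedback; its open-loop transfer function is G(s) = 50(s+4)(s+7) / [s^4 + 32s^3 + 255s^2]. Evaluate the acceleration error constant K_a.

280/51

The denominator has no term below 255s^2 — 2 poles at s=0, type 2.
K_a = lim_{s→0} s^2·G(s) = 50·4·7 / 255 = 280/51.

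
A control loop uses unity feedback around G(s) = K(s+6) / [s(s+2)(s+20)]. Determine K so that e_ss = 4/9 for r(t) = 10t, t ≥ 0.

150

System type = 1 (one pole at s=0).
K_v = lim_{s→0} s·G(s) = K·6 / (2·20) = 0.15·K.
e_ss = 10/K_v = 4/9 ⇒ K_v = 22.5 ⇒ K = 22.5/0.15 = 150.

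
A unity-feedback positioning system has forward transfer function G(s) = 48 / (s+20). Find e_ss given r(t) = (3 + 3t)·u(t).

infinity

System type = 0 (no poles at s=0). Taking each input component in turn:
  • 3: e_ss = 3/(1+K_p) with K_p=2.4 → 15/17.
  • 3t: a type-0 system cannot track it, e_ss → ∞.
The unbounded component dominates.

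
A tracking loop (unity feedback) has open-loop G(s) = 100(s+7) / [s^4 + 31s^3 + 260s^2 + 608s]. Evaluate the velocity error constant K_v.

Lowest-order denominator term is 608s, so the open loop has 1 pole at the origin → type 1 system.
K_v = lim_{s→0} s·G(s) = 100·7 / 608 = 175/152.

175/152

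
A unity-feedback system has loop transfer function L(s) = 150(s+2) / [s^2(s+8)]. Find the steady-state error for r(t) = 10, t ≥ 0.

Two free integrators in L(s): this is a type 2 system.
K_p = ∞ for a type-2 system; e_ss to a step is zero.

0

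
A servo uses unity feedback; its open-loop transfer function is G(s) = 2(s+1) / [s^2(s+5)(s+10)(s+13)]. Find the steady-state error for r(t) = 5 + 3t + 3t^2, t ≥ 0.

System type = 2 (two poles at s=0). Taking each input component in turn:
  • 5: tracked with zero error.
  • 3t: tracked with zero error.
  • 3t^2: e_ss = 6/K_a with K_a=1/325 → 1950.
Total e_ss = 1950.

1950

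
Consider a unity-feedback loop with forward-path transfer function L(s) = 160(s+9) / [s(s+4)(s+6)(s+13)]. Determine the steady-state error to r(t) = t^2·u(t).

infinity

One free integrator in L(s): this is a type 1 system.
For a type-1 system K_a = 0, so e_ss to a parabolic input is unbounded.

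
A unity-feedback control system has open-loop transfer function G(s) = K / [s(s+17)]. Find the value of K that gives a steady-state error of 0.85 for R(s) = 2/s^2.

40

System type = 1 (one pole at s=0).
K_v = lim_{s→0} s·G(s) = K / (17) = (1/17)·K.
e_ss = 2/K_v = 0.85 ⇒ K_v = 40/17 ⇒ K = (40/17)/(1/17) = 40.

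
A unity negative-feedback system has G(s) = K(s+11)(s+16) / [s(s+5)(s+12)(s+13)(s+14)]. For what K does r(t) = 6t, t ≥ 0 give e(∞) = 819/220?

100

The open loop has one pole at the origin → type 1 system.
K_v = lim_{s→0} s·G(s) = K·11·16 / (5·12·13·14) = (22/1365)·K.
e_ss = 6/K_v = 819/220 ⇒ K_v = 440/273 ⇒ K = (440/273)/(22/1365) = 100.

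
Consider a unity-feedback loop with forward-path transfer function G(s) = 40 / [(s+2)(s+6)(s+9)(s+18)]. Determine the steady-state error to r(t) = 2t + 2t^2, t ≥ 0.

G(s) has no factors of s in the denominator, so the system is type 0. Treating each term separately:
  • 2t: a type-0 system cannot track it, e_ss → ∞.
  • 2t^2: a type-0 system cannot track it, e_ss → ∞.
The unbounded component dominates.

infinity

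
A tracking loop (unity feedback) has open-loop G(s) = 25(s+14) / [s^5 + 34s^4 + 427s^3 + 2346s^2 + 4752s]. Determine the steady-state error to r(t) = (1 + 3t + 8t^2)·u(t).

infinity

Lowest-order denominator term is 4752s, so the open loop has 1 pole at the origin → type 1 system. Taking each input component in turn:
  • 1: tracked with zero error.
  • 3t: e_ss = 3/K_v with K_v=175/2376 → 7128/175.
  • 8t^2: a type-1 system cannot track it, e_ss → ∞.
The unbounded component dominates.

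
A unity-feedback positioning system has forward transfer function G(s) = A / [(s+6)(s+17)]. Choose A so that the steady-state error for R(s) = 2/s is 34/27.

60

System type = 0 (no poles at s=0).
K_p = lim_{s→0} G(s) = A / (6·17) = (1/102)·A.
e_ss = 2/(1 + K_p) = 34/27 ⇒ 1 + (1/102)·A = 27/17 ⇒ A = 60.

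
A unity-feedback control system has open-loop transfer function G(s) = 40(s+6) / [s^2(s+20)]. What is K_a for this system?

12

The open loop has two poles at the origin → type 2 system.
K_a = lim_{s→0} s^2·G(s) = 40·6 / (20) = 12.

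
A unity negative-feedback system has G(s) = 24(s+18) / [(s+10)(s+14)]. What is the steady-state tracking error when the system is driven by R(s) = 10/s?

350/143

System type = 0 (no poles at s=0).
K_p = lim_{s→0} G(s) = 24·18 / (10·14) = 108/35.
e_ss = 10/(1 + K_p) = 10/(143/35) = 350/143.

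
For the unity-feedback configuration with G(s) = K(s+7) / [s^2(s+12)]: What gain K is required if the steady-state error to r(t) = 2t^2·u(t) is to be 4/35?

The open loop has two poles at the origin → type 2 system.
K_a = lim_{s→0} s^2·G(s) = K·7 / (12) = (7/12)·K.
e_ss = 4/K_a = 4/35 ⇒ K_a = 35 ⇒ K = 35/(7/12) = 60.

60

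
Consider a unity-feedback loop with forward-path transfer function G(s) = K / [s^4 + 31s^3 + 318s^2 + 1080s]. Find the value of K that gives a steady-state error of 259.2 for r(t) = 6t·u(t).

25

Factoring s from the denominator leaves a polynomial with constant term 1080, so the system is type 1.
K_v = lim_{s→0} s·G(s) = K / 1080 = (1/1080)·K.
e_ss = 6/K_v = 259.2 ⇒ K_v = 5/216 ⇒ K = (5/216)/(1/1080) = 25.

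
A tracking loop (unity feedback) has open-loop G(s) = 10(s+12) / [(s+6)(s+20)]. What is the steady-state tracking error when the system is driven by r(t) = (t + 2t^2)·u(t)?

infinity

No free integrators in G(s): this is a type 0 system. By superposition:
  • t: a type-0 system cannot track it, e_ss → ∞.
  • 2t^2: a type-0 system cannot track it, e_ss → ∞.
The unbounded component dominates.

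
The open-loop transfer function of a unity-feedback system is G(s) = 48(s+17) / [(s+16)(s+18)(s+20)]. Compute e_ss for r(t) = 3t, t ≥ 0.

infinity

The open loop has no poles at the origin → type 0 system.
K_v = lim_{s→0} s·G(s) = 0; the steady-state error to this ramp input grows without bound.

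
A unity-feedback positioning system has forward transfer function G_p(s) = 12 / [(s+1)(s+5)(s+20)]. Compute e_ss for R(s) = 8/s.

System type = 0 (no poles at s=0).
K_p = lim_{s→0} G_p(s) = 12 / (1·5·20) = 0.12.
e_ss = 8/(1 + K_p) = 8/1.12 = 50/7.

50/7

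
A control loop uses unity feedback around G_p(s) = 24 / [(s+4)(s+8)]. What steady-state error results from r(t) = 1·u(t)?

System type = 0 (no poles at s=0).
K_p = lim_{s→0} G_p(s) = 24 / (4·8) = 0.75.
e_ss = 1/(1 + K_p) = 1/1.75 = 4/7.

4/7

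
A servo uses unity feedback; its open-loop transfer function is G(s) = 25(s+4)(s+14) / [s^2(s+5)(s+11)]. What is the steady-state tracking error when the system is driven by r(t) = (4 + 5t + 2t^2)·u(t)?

11/70

Two free integrators in G(s): this is a type 2 system. Taking each input component in turn:
  • 4: tracked with zero error.
  • 5t: tracked with zero error.
  • 2t^2: e_ss = 4/K_a with K_a=280/11 → 11/70.
Total e_ss = 11/70.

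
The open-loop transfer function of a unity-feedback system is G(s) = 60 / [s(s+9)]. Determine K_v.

System type = 1 (one pole at s=0).
K_v = lim_{s→0} s·G(s) = 60 / (9) = 20/3.

20/3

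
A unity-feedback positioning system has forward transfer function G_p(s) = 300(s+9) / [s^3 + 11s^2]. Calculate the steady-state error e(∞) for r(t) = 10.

Factoring s^2 from the denominator leaves a polynomial with constant term 11, so the system is type 2.
A type-2 system has K_p = ∞, so it tracks a step input with zero steady-state error.

0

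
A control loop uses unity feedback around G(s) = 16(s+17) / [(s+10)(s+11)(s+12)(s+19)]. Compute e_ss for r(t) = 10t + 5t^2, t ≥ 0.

infinity

The open loop has no poles at the origin → type 0 system. Taking each input component in turn:
  • 10t: a type-0 system cannot track it, e_ss → ∞.
  • 5t^2: a type-0 system cannot track it, e_ss → ∞.
The unbounded component dominates.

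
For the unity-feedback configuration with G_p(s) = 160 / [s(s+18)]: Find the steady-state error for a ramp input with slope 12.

1.35

The open loop has one pole at the origin → type 1 system.
K_v = lim_{s→0} s·G_p(s) = 160 / (18) = 80/9.
e_ss = 12/K_v = 12/(80/9) = 1.35.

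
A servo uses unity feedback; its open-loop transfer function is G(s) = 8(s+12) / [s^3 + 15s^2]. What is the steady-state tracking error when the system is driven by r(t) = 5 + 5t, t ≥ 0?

Factoring s^2 from the denominator leaves a polynomial with constant term 15, so the system is type 2. By superposition:
  • 5: tracked with zero error.
  • 5t: tracked with zero error.
Total e_ss = 0.

0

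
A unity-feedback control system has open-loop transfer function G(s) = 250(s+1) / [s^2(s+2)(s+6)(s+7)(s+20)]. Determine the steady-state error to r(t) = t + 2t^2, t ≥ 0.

System type = 2 (two poles at s=0). By superposition:
  • t: tracked with zero error.
  • 2t^2: e_ss = 4/K_a with K_a=25/168 → 26.88.
Total e_ss = 26.88.

26.88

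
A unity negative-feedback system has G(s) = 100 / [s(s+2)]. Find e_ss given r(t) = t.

The open loop has one pole at the origin → type 1 system.
K_v = lim_{s→0} s·G(s) = 100 / (2) = 50.
e_ss = 1/K_v = 1/50 = 0.02.

0.02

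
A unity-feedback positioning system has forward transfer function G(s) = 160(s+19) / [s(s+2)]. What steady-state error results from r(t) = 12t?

The open loop has one pole at the origin → type 1 system.
K_v = lim_{s→0} s·G(s) = 160·19 / (2) = 1520.
e_ss = 12/K_v = 12/1520 = 3/380.

3/380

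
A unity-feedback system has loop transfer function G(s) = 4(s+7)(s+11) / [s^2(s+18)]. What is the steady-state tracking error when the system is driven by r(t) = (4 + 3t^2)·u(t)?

27/77

G(s) has two factors of s in the denominator, so the system is type 2. Taking each input component in turn:
  • 4: tracked with zero error.
  • 3t^2: e_ss = 6/K_a with K_a=154/9 → 27/77.
Total e_ss = 27/77.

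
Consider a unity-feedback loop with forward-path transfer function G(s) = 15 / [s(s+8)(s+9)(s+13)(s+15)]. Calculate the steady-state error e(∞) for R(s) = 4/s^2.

One free integrator in G(s): this is a type 1 system.
K_v = lim_{s→0} s·G(s) = 15 / (8·9·13·15) = 1/936.
e_ss = 4/K_v = 4/(1/936) = 3744.

3744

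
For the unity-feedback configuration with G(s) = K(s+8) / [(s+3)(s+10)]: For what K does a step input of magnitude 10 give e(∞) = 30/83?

G(s) has no factors of s in the denominator, so the system is type 0.
K_p = lim_{s→0} G(s) = K·8 / (3·10) = (4/15)·K.
e_ss = 10/(1 + K_p) = 30/83 ⇒ 1 + (4/15)·K = 83/3 ⇒ K = 100.

100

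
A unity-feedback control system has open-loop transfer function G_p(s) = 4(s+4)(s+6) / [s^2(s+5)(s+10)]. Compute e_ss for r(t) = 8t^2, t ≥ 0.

25/3

Two free integrators in G_p(s): this is a type 2 system.
K_a = lim_{s→0} s^2·G_p(s) = 4·4·6 / (5·10) = 1.92.
r(t) = 8t^2 gives R(s) = 16/s^3.
e_ss = 16/K_a = 16/1.92 = 25/3.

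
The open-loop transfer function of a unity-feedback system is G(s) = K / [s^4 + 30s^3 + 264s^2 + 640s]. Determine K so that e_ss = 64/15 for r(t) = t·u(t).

150

Factoring s from the denominator leaves a polynomial with constant term 640, so the system is type 1.
K_v = lim_{s→0} s·G(s) = K / 640 = (1/640)·K.
e_ss = 1/K_v = 64/15 ⇒ K_v = 15/64 ⇒ K = (15/64)/(1/640) = 150.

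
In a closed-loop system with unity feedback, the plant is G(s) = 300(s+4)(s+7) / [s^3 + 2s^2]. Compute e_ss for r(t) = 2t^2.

1/1050

Factoring s^2 from the denominator leaves a polynomial with constant term 2, so the system is type 2.
K_a = lim_{s→0} s^2·G(s) = 300·4·7 / 2 = 4200.
r(t) = 2t^2 gives R(s) = 4/s^3.
e_ss = 4/K_a = 4/4200 = 1/1050.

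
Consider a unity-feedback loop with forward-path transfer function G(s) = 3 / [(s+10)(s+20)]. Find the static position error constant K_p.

0.015

No free integrators in G(s): this is a type 0 system.
K_p = lim_{s→0} G(s) = 3 / (10·20) = 0.015.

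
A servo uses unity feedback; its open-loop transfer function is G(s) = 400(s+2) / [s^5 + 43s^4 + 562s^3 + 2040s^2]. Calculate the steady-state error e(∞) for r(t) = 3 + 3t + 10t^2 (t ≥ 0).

Lowest-order denominator term is 2040s^2, so the open loop has 2 poles at the origin → type 2 system. Treating each term separately:
  • 3: tracked with zero error.
  • 3t: tracked with zero error.
  • 10t^2: e_ss = 20/K_a with K_a=20/51 → 51.
Total e_ss = 51.

51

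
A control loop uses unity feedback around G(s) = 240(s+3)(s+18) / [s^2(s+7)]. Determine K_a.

12960/7

G(s) has two factors of s in the denominator, so the system is type 2.
K_a = lim_{s→0} s^2·G(s) = 240·3·18 / (7) = 12960/7.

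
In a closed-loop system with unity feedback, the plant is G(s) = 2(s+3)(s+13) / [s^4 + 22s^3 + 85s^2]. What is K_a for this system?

The denominator has no term below 85s^2 — 2 poles at s=0, type 2.
K_a = lim_{s→0} s^2·G(s) = 2·3·13 / 85 = 78/85.

78/85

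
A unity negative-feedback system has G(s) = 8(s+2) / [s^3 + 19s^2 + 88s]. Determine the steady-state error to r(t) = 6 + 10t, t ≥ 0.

55

Lowest-order denominator term is 88s, so the open loop has 1 pole at the origin → type 1 system. Treating each term separately:
  • 6: tracked with zero error.
  • 10t: e_ss = 10/K_v with K_v=2/11 → 55.
Total e_ss = 55.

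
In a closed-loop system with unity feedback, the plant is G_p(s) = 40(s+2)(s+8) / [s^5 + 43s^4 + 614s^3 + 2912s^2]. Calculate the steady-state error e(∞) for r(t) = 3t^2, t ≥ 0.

27.3

Lowest-order denominator term is 2912s^2, so the open loop has 2 poles at the origin → type 2 system.
K_a = lim_{s→0} s^2·G_p(s) = 40·2·8 / 2912 = 20/91.
r(t) = 3t^2 gives R(s) = 6/s^3.
e_ss = 6/K_a = 6/(20/91) = 27.3.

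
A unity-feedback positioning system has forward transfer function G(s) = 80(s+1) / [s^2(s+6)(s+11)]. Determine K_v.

K_v = lim_{s→0} s·G(s); with 2 poles at the origin the limit diverges, so K_v = ∞.

infinity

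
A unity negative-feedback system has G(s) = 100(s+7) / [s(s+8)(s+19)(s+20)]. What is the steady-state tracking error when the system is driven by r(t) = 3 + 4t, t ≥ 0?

System type = 1 (one pole at s=0). Taking each input component in turn:
  • 3: tracked with zero error.
  • 4t: e_ss = 4/K_v with K_v=35/152 → 608/35.
Total e_ss = 608/35.

608/35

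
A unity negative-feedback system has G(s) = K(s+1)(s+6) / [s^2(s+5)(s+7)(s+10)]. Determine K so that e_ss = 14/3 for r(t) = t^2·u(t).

25

G(s) has two factors of s in the denominator, so the system is type 2.
K_a = lim_{s→0} s^2·G(s) = K·1·6 / (5·7·10) = (3/175)·K.
e_ss = 2/K_a = 14/3 ⇒ K_a = 3/7 ⇒ K = (3/7)/(3/175) = 25.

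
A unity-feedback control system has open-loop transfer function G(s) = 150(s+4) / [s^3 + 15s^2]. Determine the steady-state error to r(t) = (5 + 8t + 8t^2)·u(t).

0.4

Lowest-order denominator term is 15s^2, so the open loop has 2 poles at the origin → type 2 system. Treating each term separately:
  • 5: tracked with zero error.
  • 8t: tracked with zero error.
  • 8t^2: e_ss = 16/K_a with K_a=40 → 0.4.
Total e_ss = 0.4.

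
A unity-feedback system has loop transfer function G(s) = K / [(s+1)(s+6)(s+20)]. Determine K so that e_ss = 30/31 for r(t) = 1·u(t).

G(s) has no factors of s in the denominator, so the system is type 0.
K_p = lim_{s→0} G(s) = K / (1·6·20) = (1/120)·K.
e_ss = 1/(1 + K_p) = 30/31 ⇒ 1 + (1/120)·K = 31/30 ⇒ K = 4.

4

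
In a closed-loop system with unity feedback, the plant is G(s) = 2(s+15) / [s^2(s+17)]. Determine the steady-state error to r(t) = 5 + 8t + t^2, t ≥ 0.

17/15

G(s) has two factors of s in the denominator, so the system is type 2. Taking each input component in turn:
  • 5: tracked with zero error.
  • 8t: tracked with zero error.
  • t^2: e_ss = 2/K_a with K_a=30/17 → 17/15.
Total e_ss = 17/15.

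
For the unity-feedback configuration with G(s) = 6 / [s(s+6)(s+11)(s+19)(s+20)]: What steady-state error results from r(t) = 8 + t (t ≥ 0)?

4180

The open loop has one pole at the origin → type 1 system. Taking each input component in turn:
  • 8: tracked with zero error.
  • t: e_ss = 1/K_v with K_v=1/4180 → 4180.
Total e_ss = 4180.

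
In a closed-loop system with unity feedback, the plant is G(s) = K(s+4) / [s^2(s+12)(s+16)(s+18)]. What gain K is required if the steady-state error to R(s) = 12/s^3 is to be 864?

G(s) has two factors of s in the denominator, so the system is type 2.
K_a = lim_{s→0} s^2·G(s) = K·4 / (12·16·18) = (1/864)·K.
e_ss = 12/K_a = 864 ⇒ K_a = 1/72 ⇒ K = (1/72)/(1/864) = 12.

12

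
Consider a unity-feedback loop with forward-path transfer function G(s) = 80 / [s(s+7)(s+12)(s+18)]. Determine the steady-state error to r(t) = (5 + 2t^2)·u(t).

One free integrator in G(s): this is a type 1 system. Taking each input component in turn:
  • 5: tracked with zero error.
  • 2t^2: a type-1 system cannot track it, e_ss → ∞.
The unbounded component dominates.

infinity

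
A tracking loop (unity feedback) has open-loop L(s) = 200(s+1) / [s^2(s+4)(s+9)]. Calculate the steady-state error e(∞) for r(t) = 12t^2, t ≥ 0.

4.32

System type = 2 (two poles at s=0).
K_a = lim_{s→0} s^2·L(s) = 200·1 / (4·9) = 50/9.
r(t) = 12t^2 gives R(s) = 24/s^3.
e_ss = 24/K_a = 24/(50/9) = 4.32.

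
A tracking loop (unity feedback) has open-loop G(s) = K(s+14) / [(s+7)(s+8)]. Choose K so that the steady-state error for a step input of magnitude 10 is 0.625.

No free integrators in G(s): this is a type 0 system.
K_p = lim_{s→0} G(s) = K·14 / (7·8) = 0.25·K.
e_ss = 10/(1 + K_p) = 0.625 ⇒ 1 + 0.25·K = 16 ⇒ K = 60.

60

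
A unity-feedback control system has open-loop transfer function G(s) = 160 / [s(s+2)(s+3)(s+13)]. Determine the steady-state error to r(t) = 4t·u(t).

System type = 1 (one pole at s=0).
K_v = lim_{s→0} s·G(s) = 160 / (2·3·13) = 80/39.
e_ss = 4/K_v = 4/(80/39) = 1.95.

1.95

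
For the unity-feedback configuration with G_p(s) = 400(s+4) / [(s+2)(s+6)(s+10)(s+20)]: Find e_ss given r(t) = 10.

The open loop has no poles at the origin → type 0 system.
K_p = lim_{s→0} G_p(s) = 400·4 / (2·6·10·20) = 2/3.
e_ss = 10/(1 + K_p) = 10/(5/3) = 6.

6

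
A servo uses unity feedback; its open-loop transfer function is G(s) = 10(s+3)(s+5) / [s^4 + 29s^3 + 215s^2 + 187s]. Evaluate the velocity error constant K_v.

150/187

Lowest-order denominator term is 187s, so the open loop has 1 pole at the origin → type 1 system.
K_v = lim_{s→0} s·G(s) = 10·3·5 / 187 = 150/187.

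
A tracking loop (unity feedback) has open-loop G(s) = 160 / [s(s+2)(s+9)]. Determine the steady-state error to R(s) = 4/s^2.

The open loop has one pole at the origin → type 1 system.
K_v = lim_{s→0} s·G(s) = 160 / (2·9) = 80/9.
e_ss = 4/K_v = 4/(80/9) = 0.45.

0.45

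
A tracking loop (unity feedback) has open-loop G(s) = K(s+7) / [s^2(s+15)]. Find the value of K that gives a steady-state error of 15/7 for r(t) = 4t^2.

Two free integrators in G(s): this is a type 2 system.
K_a = lim_{s→0} s^2·G(s) = K·7 / (15) = (7/15)·K.
e_ss = 8/K_a = 15/7 ⇒ K_a = 56/15 ⇒ K = (56/15)/(7/15) = 8.

8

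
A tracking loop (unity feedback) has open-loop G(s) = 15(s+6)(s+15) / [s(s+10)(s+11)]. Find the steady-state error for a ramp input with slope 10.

22/27

G(s) has one factor of s in the denominator, so the system is type 1.
K_v = lim_{s→0} s·G(s) = 15·6·15 / (10·11) = 135/11.
e_ss = 10/K_v = 10/(135/11) = 22/27.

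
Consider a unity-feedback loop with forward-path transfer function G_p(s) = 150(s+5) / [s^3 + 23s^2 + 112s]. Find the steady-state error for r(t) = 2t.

112/375

Lowest-order denominator term is 112s, so the open loop has 1 pole at the origin → type 1 system.
K_v = lim_{s→0} s·G_p(s) = 150·5 / 112 = 375/56.
e_ss = 2/K_v = 2/(375/56) = 112/375.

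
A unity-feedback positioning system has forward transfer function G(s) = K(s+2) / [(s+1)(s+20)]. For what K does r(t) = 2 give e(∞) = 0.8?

15

The open loop has no poles at the origin → type 0 system.
K_p = lim_{s→0} G(s) = K·2 / (1·20) = 0.1·K.
e_ss = 2/(1 + K_p) = 0.8 ⇒ 1 + 0.1·K = 2.5 ⇒ K = 15.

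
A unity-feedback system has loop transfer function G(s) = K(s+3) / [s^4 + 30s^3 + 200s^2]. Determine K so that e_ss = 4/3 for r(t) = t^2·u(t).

100

Lowest-order denominator term is 200s^2, so the open loop has 2 poles at the origin → type 2 system.
K_a = lim_{s→0} s^2·G(s) = K·3 / 200 = 0.015·K.
e_ss = 2/K_a = 4/3 ⇒ K_a = 1.5 ⇒ K = 1.5/0.015 = 100.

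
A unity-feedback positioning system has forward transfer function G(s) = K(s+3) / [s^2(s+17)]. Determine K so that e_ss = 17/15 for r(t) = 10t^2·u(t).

G(s) has two factors of s in the denominator, so the system is type 2.
K_a = lim_{s→0} s^2·G(s) = K·3 / (17) = (3/17)·K.
e_ss = 20/K_a = 17/15 ⇒ K_a = 300/17 ⇒ K = (300/17)/(3/17) = 100.

100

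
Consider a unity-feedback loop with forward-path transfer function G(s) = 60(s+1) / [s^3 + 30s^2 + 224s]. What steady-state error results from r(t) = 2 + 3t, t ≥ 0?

11.2

Factoring s from the denominator leaves a polynomial with constant term 224, so the system is type 1. By superposition:
  • 2: tracked with zero error.
  • 3t: e_ss = 3/K_v with K_v=15/56 → 11.2.
Total e_ss = 11.2.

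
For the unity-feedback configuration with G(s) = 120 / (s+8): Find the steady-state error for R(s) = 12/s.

0.75

System type = 0 (no poles at s=0).
K_p = lim_{s→0} G(s) = 120 / (8) = 15.
e_ss = 12/(1 + K_p) = 12/16 = 0.75.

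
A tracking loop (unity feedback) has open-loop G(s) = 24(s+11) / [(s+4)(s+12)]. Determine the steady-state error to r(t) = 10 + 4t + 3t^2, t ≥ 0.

G(s) has no factors of s in the denominator, so the system is type 0. By superposition:
  • 10: e_ss = 10/(1+K_p) with K_p=5.5 → 20/13.
  • 4t: a type-0 system cannot track it, e_ss → ∞.
  • 3t^2: a type-0 system cannot track it, e_ss → ∞.
The unbounded component dominates.

infinity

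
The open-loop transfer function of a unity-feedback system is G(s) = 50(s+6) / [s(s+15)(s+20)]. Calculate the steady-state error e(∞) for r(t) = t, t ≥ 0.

1

The open loop has one pole at the origin → type 1 system.
K_v = lim_{s→0} s·G(s) = 50·6 / (15·20) = 1.
e_ss = 1/K_v = 1/1 = 1.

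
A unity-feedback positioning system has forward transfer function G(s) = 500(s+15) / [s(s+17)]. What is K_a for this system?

0

One free integrator in G(s): this is a type 1 system.
K_a = lim_{s→0} s^2·G(s) = 0 (the extra factor of s kills the finite limit).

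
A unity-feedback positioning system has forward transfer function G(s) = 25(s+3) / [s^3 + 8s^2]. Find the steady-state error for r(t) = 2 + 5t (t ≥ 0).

0

Lowest-order denominator term is 8s^2, so the open loop has 2 poles at the origin → type 2 system. By superposition:
  • 2: tracked with zero error.
  • 5t: tracked with zero error.
Total e_ss = 0.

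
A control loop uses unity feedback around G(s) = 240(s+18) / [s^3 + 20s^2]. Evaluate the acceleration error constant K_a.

216

The denominator has no term below 20s^2 — 2 poles at s=0, type 2.
K_a = lim_{s→0} s^2·G(s) = 240·18 / 20 = 216.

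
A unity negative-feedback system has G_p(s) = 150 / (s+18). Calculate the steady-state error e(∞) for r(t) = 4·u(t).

3/7

G_p(s) has no factors of s in the denominator, so the system is type 0.
K_p = lim_{s→0} G_p(s) = 150 / (18) = 25/3.
e_ss = 4/(1 + K_p) = 4/(28/3) = 3/7.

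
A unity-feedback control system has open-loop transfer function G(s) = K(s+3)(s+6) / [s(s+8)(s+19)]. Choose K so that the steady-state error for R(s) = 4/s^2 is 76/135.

60

The open loop has one pole at the origin → type 1 system.
K_v = lim_{s→0} s·G(s) = K·3·6 / (8·19) = (9/76)·K.
e_ss = 4/K_v = 76/135 ⇒ K_v = 135/19 ⇒ K = (135/19)/(9/76) = 60.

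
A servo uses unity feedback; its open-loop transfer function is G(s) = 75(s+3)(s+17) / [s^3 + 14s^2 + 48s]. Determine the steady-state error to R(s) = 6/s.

Factoring s from the denominator leaves a polynomial with constant term 48, so the system is type 1.
A type-1 system has K_p = ∞, so it tracks a step input with zero steady-state error.

0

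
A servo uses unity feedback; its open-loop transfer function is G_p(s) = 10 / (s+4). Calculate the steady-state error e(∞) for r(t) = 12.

24/7

System type = 0 (no poles at s=0).
K_p = lim_{s→0} G_p(s) = 10 / (4) = 2.5.
e_ss = 12/(1 + K_p) = 12/3.5 = 24/7.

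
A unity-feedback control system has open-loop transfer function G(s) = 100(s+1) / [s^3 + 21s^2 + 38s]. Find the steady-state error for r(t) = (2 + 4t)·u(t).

Factoring s from the denominator leaves a polynomial with constant term 38, so the system is type 1. Taking each input component in turn:
  • 2: tracked with zero error.
  • 4t: e_ss = 4/K_v with K_v=50/19 → 1.52.
Total e_ss = 1.52.

1.52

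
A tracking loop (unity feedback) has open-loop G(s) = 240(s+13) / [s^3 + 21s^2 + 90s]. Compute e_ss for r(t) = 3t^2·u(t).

Factoring s from the denominator leaves a polynomial with constant term 90, so the system is type 1.
K_a = lim_{s→0} s^2·G(s) = 0; the steady-state error to this parabolic input grows without bound.

infinity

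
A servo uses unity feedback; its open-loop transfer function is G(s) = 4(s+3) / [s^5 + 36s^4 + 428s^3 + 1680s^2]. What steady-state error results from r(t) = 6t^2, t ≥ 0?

Factoring s^2 from the denominator leaves a polynomial with constant term 1680, so the system is type 2.
K_a = lim_{s→0} s^2·G(s) = 4·3 / 1680 = 1/140.
r(t) = 6t^2 gives R(s) = 12/s^3.
e_ss = 12/K_a = 12/(1/140) = 1680.

1680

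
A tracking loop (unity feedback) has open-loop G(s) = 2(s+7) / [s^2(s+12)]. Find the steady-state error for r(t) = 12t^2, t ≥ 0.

144/7

The open loop has two poles at the origin → type 2 system.
K_a = lim_{s→0} s^2·G(s) = 2·7 / (12) = 7/6.
r(t) = 12t^2 gives R(s) = 24/s^3.
e_ss = 24/K_a = 24/(7/6) = 144/7.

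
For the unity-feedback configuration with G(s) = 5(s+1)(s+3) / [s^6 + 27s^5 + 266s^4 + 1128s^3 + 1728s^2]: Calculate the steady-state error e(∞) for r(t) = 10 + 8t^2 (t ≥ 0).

Factoring s^2 from the denominator leaves a polynomial with constant term 1728, so the system is type 2. Taking each input component in turn:
  • 10: tracked with zero error.
  • 8t^2: e_ss = 16/K_a with K_a=5/576 → 1843.2.
Total e_ss = 1843.2.

1843.2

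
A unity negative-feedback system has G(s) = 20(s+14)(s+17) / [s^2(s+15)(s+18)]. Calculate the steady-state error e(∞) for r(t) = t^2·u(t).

The open loop has two poles at the origin → type 2 system.
K_a = lim_{s→0} s^2·G(s) = 20·14·17 / (15·18) = 476/27.
r(t) = t^2 gives R(s) = 2/s^3.
e_ss = 2/K_a = 2/(476/27) = 27/238.

27/238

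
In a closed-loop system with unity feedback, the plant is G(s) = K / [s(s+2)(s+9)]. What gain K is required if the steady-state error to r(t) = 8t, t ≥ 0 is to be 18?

G(s) has one factor of s in the denominator, so the system is type 1.
K_v = lim_{s→0} s·G(s) = K / (2·9) = (1/18)·K.
e_ss = 8/K_v = 18 ⇒ K_v = 4/9 ⇒ K = (4/9)/(1/18) = 8.

8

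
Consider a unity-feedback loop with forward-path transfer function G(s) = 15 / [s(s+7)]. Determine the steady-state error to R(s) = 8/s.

G(s) has one factor of s in the denominator, so the system is type 1.
A type-1 system has K_p = ∞, so it tracks a step input with zero steady-state error.

0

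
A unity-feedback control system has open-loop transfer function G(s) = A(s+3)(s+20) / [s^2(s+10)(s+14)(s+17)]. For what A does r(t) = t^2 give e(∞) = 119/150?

100

Two free integrators in G(s): this is a type 2 system.
K_a = lim_{s→0} s^2·G(s) = A·3·20 / (10·14·17) = (3/119)·A.
e_ss = 2/K_a = 119/150 ⇒ K_a = 300/119 ⇒ A = (300/119)/(3/119) = 100.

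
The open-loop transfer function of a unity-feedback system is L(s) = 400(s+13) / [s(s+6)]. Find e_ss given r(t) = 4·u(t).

System type = 1 (one pole at s=0).
A type-1 system has K_p = ∞, so it tracks a step input with zero steady-state error.

0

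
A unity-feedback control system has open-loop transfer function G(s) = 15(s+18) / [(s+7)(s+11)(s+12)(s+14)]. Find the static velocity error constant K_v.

No free integrators in G(s): this is a type 0 system.
K_v = lim_{s→0} s·G(s) = 0 (the extra factor of s kills the finite limit).

0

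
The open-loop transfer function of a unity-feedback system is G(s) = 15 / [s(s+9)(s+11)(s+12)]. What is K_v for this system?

5/396

The open loop has one pole at the origin → type 1 system.
K_v = lim_{s→0} s·G(s) = 15 / (9·11·12) = 5/396.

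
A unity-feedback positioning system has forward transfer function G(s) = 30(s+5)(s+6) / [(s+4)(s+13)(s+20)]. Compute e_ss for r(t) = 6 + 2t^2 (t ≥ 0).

No free integrators in G(s): this is a type 0 system. Treating each term separately:
  • 6: e_ss = 6/(1+K_p) with K_p=45/52 → 312/97.
  • 2t^2: a type-0 system cannot track it, e_ss → ∞.
The unbounded component dominates.

infinity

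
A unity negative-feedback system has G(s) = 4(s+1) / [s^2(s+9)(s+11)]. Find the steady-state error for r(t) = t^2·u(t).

G(s) has two factors of s in the denominator, so the system is type 2.
K_a = lim_{s→0} s^2·G(s) = 4·1 / (9·11) = 4/99.
r(t) = t^2 gives R(s) = 2/s^3.
e_ss = 2/K_a = 2/(4/99) = 49.5.

49.5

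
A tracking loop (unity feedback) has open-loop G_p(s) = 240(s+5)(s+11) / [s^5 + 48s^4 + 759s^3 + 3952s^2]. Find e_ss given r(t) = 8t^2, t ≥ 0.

3952/825

Lowest-order denominator term is 3952s^2, so the open loop has 2 poles at the origin → type 2 system.
K_a = lim_{s→0} s^2·G_p(s) = 240·5·11 / 3952 = 825/247.
r(t) = 8t^2 gives R(s) = 16/s^3.
e_ss = 16/K_a = 16/(825/247) = 3952/825.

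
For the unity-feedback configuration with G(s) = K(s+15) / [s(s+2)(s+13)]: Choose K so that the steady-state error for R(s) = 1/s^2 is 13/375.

50

One free integrator in G(s): this is a type 1 system.
K_v = lim_{s→0} s·G(s) = K·15 / (2·13) = (15/26)·K.
e_ss = 1/K_v = 13/375 ⇒ K_v = 375/13 ⇒ K = (375/13)/(15/26) = 50.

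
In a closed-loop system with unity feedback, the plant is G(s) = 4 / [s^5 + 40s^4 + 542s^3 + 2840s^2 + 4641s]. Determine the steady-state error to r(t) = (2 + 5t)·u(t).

5801.25

Lowest-order denominator term is 4641s, so the open loop has 1 pole at the origin → type 1 system. Treating each term separately:
  • 2: tracked with zero error.
  • 5t: e_ss = 5/K_v with K_v=4/4641 → 5801.25.
Total e_ss = 5801.25.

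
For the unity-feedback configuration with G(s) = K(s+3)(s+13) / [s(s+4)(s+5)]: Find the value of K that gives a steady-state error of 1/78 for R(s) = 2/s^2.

One free integrator in G(s): this is a type 1 system.
K_v = lim_{s→0} s·G(s) = K·3·13 / (4·5) = 1.95·K.
e_ss = 2/K_v = 1/78 ⇒ K_v = 156 ⇒ K = 156/1.95 = 80.

80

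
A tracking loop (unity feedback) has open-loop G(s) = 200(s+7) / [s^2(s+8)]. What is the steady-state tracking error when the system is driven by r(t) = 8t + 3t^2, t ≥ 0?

System type = 2 (two poles at s=0). By superposition:
  • 8t: tracked with zero error.
  • 3t^2: e_ss = 6/K_a with K_a=175 → 6/175.
Total e_ss = 6/175.

6/175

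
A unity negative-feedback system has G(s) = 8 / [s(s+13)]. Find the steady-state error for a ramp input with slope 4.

6.5

One free integrator in G(s): this is a type 1 system.
K_v = lim_{s→0} s·G(s) = 8 / (13) = 8/13.
e_ss = 4/K_v = 4/(8/13) = 6.5.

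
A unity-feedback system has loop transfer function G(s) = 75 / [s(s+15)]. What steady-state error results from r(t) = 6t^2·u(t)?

infinity

System type = 1 (one pole at s=0).
For a type-1 system K_a = 0, so e_ss to a parabolic input is unbounded.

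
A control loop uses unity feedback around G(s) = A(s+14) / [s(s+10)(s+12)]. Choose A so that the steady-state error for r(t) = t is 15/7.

G(s) has one factor of s in the denominator, so the system is type 1.
K_v = lim_{s→0} s·G(s) = A·14 / (10·12) = (7/60)·A.
e_ss = 1/K_v = 15/7 ⇒ K_v = 7/15 ⇒ A = (7/15)/(7/60) = 4.

4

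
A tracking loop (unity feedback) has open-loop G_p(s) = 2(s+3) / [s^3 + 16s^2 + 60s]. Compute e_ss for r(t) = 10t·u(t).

100

Lowest-order denominator term is 60s, so the open loop has 1 pole at the origin → type 1 system.
K_v = lim_{s→0} s·G_p(s) = 2·3 / 60 = 0.1.
e_ss = 10/K_v = 10/0.1 = 100.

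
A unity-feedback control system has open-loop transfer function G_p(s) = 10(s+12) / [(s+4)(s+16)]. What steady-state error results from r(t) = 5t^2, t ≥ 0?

System type = 0 (no poles at s=0).
For a type-0 system K_a = 0, so e_ss to a parabolic input is unbounded.

infinity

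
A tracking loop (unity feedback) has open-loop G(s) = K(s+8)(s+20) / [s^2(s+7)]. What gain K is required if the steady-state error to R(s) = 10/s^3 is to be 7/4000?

250

The open loop has two poles at the origin → type 2 system.
K_a = lim_{s→0} s^2·G(s) = K·8·20 / (7) = (160/7)·K.
e_ss = 10/K_a = 7/4000 ⇒ K_a = 40000/7 ⇒ K = (40000/7)/(160/7) = 250.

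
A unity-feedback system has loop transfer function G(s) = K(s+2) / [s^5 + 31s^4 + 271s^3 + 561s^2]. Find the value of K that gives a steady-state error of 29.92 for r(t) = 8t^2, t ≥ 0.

Factoring s^2 from the denominator leaves a polynomial with constant term 561, so the system is type 2.
K_a = lim_{s→0} s^2·G(s) = K·2 / 561 = (2/561)·K.
e_ss = 16/K_a = 29.92 ⇒ K_a = 100/187 ⇒ K = (100/187)/(2/561) = 150.

150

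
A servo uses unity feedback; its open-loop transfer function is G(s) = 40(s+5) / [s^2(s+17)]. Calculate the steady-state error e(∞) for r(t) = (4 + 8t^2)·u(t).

1.36

The open loop has two poles at the origin → type 2 system. Taking each input component in turn:
  • 4: tracked with zero error.
  • 8t^2: e_ss = 16/K_a with K_a=200/17 → 1.36.
Total e_ss = 1.36.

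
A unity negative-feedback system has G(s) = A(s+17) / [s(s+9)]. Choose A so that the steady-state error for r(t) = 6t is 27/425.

G(s) has one factor of s in the denominator, so the system is type 1.
K_v = lim_{s→0} s·G(s) = A·17 / (9) = (17/9)·A.
e_ss = 6/K_v = 27/425 ⇒ K_v = 850/9 ⇒ A = (850/9)/(17/9) = 50.

50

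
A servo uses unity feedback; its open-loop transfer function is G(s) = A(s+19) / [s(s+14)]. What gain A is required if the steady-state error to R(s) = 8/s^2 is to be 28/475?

G(s) has one factor of s in the denominator, so the system is type 1.
K_v = lim_{s→0} s·G(s) = A·19 / (14) = (19/14)·A.
e_ss = 8/K_v = 28/475 ⇒ K_v = 950/7 ⇒ A = (950/7)/(19/14) = 100.

100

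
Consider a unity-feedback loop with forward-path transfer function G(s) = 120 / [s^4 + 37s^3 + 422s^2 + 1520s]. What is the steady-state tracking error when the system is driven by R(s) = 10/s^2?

Factoring s from the denominator leaves a polynomial with constant term 1520, so the system is type 1.
K_v = lim_{s→0} s·G(s) = 120 / 1520 = 3/38.
e_ss = 10/K_v = 10/(3/38) = 380/3.

380/3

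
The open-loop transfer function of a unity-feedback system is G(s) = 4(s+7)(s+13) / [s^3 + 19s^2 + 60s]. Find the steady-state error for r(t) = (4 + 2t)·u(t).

Factoring s from the denominator leaves a polynomial with constant term 60, so the system is type 1. Taking each input component in turn:
  • 4: tracked with zero error.
  • 2t: e_ss = 2/K_v with K_v=91/15 → 30/91.
Total e_ss = 30/91.

30/91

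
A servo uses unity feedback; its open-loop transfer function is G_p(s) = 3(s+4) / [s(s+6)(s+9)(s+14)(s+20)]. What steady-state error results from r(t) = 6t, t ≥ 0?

7560

The open loop has one pole at the origin → type 1 system.
K_v = lim_{s→0} s·G_p(s) = 3·4 / (6·9·14·20) = 1/1260.
e_ss = 6/K_v = 6/(1/1260) = 7560.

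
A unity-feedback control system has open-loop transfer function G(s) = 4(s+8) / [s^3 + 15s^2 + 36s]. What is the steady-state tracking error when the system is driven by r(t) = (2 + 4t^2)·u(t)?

Lowest-order denominator term is 36s, so the open loop has 1 pole at the origin → type 1 system. By superposition:
  • 2: tracked with zero error.
  • 4t^2: a type-1 system cannot track it, e_ss → ∞.
The unbounded component dominates.

infinity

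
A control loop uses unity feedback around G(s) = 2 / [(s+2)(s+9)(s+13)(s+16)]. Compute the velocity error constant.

0

The open loop has no poles at the origin → type 0 system.
K_v = lim_{s→0} s·G(s) = 0 (the extra factor of s kills the finite limit).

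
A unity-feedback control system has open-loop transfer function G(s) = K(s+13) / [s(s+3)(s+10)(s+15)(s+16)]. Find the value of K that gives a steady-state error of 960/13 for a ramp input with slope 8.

60

G(s) has one factor of s in the denominator, so the system is type 1.
K_v = lim_{s→0} s·G(s) = K·13 / (3·10·15·16) = (13/7200)·K.
e_ss = 8/K_v = 960/13 ⇒ K_v = 13/120 ⇒ K = (13/120)/(13/7200) = 60.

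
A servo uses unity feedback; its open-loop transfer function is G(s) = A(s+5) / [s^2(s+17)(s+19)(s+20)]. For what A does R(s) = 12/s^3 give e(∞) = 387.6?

40

Two free integrators in G(s): this is a type 2 system.
K_a = lim_{s→0} s^2·G(s) = A·5 / (17·19·20) = (1/1292)·A.
e_ss = 12/K_a = 387.6 ⇒ K_a = 10/323 ⇒ A = (10/323)/(1/1292) = 40.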